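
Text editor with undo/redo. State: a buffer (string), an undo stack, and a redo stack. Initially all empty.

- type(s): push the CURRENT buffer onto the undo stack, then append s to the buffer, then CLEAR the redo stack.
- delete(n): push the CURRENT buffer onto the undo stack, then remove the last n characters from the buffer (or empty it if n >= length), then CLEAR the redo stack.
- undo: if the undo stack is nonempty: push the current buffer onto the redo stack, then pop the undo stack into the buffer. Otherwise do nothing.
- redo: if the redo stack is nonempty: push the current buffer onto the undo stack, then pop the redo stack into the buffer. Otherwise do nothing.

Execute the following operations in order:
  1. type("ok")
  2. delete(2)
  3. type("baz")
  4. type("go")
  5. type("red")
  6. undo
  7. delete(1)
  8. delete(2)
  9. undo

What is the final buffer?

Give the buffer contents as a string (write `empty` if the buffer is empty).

Answer: bazg

Derivation:
After op 1 (type): buf='ok' undo_depth=1 redo_depth=0
After op 2 (delete): buf='(empty)' undo_depth=2 redo_depth=0
After op 3 (type): buf='baz' undo_depth=3 redo_depth=0
After op 4 (type): buf='bazgo' undo_depth=4 redo_depth=0
After op 5 (type): buf='bazgored' undo_depth=5 redo_depth=0
After op 6 (undo): buf='bazgo' undo_depth=4 redo_depth=1
After op 7 (delete): buf='bazg' undo_depth=5 redo_depth=0
After op 8 (delete): buf='ba' undo_depth=6 redo_depth=0
After op 9 (undo): buf='bazg' undo_depth=5 redo_depth=1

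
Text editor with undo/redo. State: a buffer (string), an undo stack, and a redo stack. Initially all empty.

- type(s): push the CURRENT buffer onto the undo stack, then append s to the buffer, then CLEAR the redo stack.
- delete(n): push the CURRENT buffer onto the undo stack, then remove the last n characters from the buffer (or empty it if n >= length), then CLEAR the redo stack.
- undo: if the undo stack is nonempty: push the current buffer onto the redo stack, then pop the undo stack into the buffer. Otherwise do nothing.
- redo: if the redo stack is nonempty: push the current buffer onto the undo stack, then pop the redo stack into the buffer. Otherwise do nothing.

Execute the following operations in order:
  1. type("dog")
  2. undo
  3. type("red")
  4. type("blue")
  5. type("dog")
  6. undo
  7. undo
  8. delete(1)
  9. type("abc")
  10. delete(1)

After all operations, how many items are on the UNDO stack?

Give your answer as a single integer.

After op 1 (type): buf='dog' undo_depth=1 redo_depth=0
After op 2 (undo): buf='(empty)' undo_depth=0 redo_depth=1
After op 3 (type): buf='red' undo_depth=1 redo_depth=0
After op 4 (type): buf='redblue' undo_depth=2 redo_depth=0
After op 5 (type): buf='redbluedog' undo_depth=3 redo_depth=0
After op 6 (undo): buf='redblue' undo_depth=2 redo_depth=1
After op 7 (undo): buf='red' undo_depth=1 redo_depth=2
After op 8 (delete): buf='re' undo_depth=2 redo_depth=0
After op 9 (type): buf='reabc' undo_depth=3 redo_depth=0
After op 10 (delete): buf='reab' undo_depth=4 redo_depth=0

Answer: 4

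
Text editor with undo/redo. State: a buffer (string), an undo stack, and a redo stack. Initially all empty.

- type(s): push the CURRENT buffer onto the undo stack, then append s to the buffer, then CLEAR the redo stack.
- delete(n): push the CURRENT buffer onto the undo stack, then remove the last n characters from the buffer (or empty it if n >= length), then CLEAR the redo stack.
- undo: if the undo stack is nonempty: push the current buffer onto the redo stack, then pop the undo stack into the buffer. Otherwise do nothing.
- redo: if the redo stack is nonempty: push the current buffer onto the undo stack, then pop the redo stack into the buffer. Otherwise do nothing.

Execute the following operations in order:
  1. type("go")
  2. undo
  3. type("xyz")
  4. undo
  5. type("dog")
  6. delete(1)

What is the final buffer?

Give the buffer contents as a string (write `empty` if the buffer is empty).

After op 1 (type): buf='go' undo_depth=1 redo_depth=0
After op 2 (undo): buf='(empty)' undo_depth=0 redo_depth=1
After op 3 (type): buf='xyz' undo_depth=1 redo_depth=0
After op 4 (undo): buf='(empty)' undo_depth=0 redo_depth=1
After op 5 (type): buf='dog' undo_depth=1 redo_depth=0
After op 6 (delete): buf='do' undo_depth=2 redo_depth=0

Answer: do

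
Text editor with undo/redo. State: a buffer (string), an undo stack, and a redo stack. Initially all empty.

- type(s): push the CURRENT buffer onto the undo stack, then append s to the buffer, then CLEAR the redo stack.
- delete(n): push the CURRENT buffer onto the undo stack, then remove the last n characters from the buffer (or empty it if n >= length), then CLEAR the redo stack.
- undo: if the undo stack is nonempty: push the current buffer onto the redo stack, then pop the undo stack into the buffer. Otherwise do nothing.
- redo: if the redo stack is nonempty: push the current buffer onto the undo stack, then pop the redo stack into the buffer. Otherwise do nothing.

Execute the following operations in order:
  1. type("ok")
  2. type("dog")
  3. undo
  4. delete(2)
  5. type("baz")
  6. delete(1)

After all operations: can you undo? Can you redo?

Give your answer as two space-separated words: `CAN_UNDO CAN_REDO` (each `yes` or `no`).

Answer: yes no

Derivation:
After op 1 (type): buf='ok' undo_depth=1 redo_depth=0
After op 2 (type): buf='okdog' undo_depth=2 redo_depth=0
After op 3 (undo): buf='ok' undo_depth=1 redo_depth=1
After op 4 (delete): buf='(empty)' undo_depth=2 redo_depth=0
After op 5 (type): buf='baz' undo_depth=3 redo_depth=0
After op 6 (delete): buf='ba' undo_depth=4 redo_depth=0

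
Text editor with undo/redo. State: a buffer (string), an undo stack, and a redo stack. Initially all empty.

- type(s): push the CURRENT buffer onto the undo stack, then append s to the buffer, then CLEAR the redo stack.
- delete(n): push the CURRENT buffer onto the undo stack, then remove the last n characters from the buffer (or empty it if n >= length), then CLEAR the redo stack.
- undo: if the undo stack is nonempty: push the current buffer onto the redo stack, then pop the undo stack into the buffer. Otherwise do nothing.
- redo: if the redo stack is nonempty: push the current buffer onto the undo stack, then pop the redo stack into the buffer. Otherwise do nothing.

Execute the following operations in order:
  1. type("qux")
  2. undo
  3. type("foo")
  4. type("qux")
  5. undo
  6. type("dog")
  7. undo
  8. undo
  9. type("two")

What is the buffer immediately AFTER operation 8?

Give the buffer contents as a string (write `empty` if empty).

After op 1 (type): buf='qux' undo_depth=1 redo_depth=0
After op 2 (undo): buf='(empty)' undo_depth=0 redo_depth=1
After op 3 (type): buf='foo' undo_depth=1 redo_depth=0
After op 4 (type): buf='fooqux' undo_depth=2 redo_depth=0
After op 5 (undo): buf='foo' undo_depth=1 redo_depth=1
After op 6 (type): buf='foodog' undo_depth=2 redo_depth=0
After op 7 (undo): buf='foo' undo_depth=1 redo_depth=1
After op 8 (undo): buf='(empty)' undo_depth=0 redo_depth=2

Answer: empty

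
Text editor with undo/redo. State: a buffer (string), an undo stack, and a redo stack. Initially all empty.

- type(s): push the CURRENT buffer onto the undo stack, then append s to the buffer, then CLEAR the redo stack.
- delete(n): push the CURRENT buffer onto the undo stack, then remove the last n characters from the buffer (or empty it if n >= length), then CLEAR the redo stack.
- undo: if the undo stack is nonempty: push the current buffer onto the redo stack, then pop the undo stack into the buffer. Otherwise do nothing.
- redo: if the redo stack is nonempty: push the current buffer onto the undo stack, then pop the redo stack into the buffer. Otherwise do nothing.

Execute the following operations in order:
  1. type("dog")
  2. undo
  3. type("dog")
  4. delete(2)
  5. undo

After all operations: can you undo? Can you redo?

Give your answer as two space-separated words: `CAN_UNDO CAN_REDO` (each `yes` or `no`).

Answer: yes yes

Derivation:
After op 1 (type): buf='dog' undo_depth=1 redo_depth=0
After op 2 (undo): buf='(empty)' undo_depth=0 redo_depth=1
After op 3 (type): buf='dog' undo_depth=1 redo_depth=0
After op 4 (delete): buf='d' undo_depth=2 redo_depth=0
After op 5 (undo): buf='dog' undo_depth=1 redo_depth=1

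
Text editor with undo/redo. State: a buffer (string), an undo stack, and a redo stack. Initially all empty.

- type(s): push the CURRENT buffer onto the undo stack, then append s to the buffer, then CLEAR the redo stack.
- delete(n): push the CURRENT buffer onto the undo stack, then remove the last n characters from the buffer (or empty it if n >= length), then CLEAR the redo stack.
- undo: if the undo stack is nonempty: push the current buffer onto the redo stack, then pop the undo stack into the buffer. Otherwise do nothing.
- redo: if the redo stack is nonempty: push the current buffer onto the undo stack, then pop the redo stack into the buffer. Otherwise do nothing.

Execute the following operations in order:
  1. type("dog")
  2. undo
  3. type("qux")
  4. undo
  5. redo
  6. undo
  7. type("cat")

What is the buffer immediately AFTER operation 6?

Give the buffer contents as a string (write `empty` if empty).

After op 1 (type): buf='dog' undo_depth=1 redo_depth=0
After op 2 (undo): buf='(empty)' undo_depth=0 redo_depth=1
After op 3 (type): buf='qux' undo_depth=1 redo_depth=0
After op 4 (undo): buf='(empty)' undo_depth=0 redo_depth=1
After op 5 (redo): buf='qux' undo_depth=1 redo_depth=0
After op 6 (undo): buf='(empty)' undo_depth=0 redo_depth=1

Answer: empty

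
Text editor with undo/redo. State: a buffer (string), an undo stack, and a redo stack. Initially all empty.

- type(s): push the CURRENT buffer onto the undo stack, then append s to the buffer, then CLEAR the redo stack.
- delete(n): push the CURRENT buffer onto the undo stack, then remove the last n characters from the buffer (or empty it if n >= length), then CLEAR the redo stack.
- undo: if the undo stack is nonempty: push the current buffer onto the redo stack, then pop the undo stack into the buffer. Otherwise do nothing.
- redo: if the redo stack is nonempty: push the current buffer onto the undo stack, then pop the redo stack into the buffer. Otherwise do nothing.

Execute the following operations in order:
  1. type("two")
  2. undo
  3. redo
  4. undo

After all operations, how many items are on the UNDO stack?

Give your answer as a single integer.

After op 1 (type): buf='two' undo_depth=1 redo_depth=0
After op 2 (undo): buf='(empty)' undo_depth=0 redo_depth=1
After op 3 (redo): buf='two' undo_depth=1 redo_depth=0
After op 4 (undo): buf='(empty)' undo_depth=0 redo_depth=1

Answer: 0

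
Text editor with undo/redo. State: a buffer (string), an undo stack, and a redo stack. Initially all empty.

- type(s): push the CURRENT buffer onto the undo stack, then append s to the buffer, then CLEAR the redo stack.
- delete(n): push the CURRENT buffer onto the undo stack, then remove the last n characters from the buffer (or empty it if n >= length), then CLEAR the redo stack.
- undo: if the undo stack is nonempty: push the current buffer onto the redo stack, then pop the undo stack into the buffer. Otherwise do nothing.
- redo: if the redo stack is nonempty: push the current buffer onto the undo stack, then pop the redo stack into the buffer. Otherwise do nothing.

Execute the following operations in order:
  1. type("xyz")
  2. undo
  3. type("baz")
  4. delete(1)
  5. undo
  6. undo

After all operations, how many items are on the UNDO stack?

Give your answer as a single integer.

Answer: 0

Derivation:
After op 1 (type): buf='xyz' undo_depth=1 redo_depth=0
After op 2 (undo): buf='(empty)' undo_depth=0 redo_depth=1
After op 3 (type): buf='baz' undo_depth=1 redo_depth=0
After op 4 (delete): buf='ba' undo_depth=2 redo_depth=0
After op 5 (undo): buf='baz' undo_depth=1 redo_depth=1
After op 6 (undo): buf='(empty)' undo_depth=0 redo_depth=2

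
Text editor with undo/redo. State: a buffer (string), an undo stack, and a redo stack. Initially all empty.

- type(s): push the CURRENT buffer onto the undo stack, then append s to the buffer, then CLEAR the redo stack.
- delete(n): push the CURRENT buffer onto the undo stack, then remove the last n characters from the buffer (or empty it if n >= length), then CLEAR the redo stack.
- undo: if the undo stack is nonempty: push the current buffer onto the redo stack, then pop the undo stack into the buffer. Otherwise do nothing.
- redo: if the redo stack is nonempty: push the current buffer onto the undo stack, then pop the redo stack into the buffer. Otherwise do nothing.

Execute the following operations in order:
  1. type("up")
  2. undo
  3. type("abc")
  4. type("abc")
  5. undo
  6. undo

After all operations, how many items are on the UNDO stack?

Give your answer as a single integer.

Answer: 0

Derivation:
After op 1 (type): buf='up' undo_depth=1 redo_depth=0
After op 2 (undo): buf='(empty)' undo_depth=0 redo_depth=1
After op 3 (type): buf='abc' undo_depth=1 redo_depth=0
After op 4 (type): buf='abcabc' undo_depth=2 redo_depth=0
After op 5 (undo): buf='abc' undo_depth=1 redo_depth=1
After op 6 (undo): buf='(empty)' undo_depth=0 redo_depth=2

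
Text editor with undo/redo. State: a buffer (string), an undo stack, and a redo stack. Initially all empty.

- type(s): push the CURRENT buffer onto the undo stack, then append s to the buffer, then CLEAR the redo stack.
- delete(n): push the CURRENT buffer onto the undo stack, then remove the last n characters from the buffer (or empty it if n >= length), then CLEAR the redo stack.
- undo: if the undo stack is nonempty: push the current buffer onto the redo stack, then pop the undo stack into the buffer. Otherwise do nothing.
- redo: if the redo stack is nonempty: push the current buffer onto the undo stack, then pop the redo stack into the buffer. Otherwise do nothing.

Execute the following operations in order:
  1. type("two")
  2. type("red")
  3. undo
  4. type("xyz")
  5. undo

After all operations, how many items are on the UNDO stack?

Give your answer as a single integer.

Answer: 1

Derivation:
After op 1 (type): buf='two' undo_depth=1 redo_depth=0
After op 2 (type): buf='twored' undo_depth=2 redo_depth=0
After op 3 (undo): buf='two' undo_depth=1 redo_depth=1
After op 4 (type): buf='twoxyz' undo_depth=2 redo_depth=0
After op 5 (undo): buf='two' undo_depth=1 redo_depth=1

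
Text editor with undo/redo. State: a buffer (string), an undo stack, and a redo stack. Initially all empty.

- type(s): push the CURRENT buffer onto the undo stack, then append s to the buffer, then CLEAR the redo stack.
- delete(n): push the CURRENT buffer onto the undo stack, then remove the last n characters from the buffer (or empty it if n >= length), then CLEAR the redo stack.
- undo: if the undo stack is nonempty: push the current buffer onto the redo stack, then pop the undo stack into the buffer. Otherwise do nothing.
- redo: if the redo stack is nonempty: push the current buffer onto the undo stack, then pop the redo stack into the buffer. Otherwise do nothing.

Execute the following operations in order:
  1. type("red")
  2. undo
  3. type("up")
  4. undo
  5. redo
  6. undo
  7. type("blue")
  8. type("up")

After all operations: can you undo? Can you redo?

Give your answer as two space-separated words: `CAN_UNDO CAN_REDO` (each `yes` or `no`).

After op 1 (type): buf='red' undo_depth=1 redo_depth=0
After op 2 (undo): buf='(empty)' undo_depth=0 redo_depth=1
After op 3 (type): buf='up' undo_depth=1 redo_depth=0
After op 4 (undo): buf='(empty)' undo_depth=0 redo_depth=1
After op 5 (redo): buf='up' undo_depth=1 redo_depth=0
After op 6 (undo): buf='(empty)' undo_depth=0 redo_depth=1
After op 7 (type): buf='blue' undo_depth=1 redo_depth=0
After op 8 (type): buf='blueup' undo_depth=2 redo_depth=0

Answer: yes no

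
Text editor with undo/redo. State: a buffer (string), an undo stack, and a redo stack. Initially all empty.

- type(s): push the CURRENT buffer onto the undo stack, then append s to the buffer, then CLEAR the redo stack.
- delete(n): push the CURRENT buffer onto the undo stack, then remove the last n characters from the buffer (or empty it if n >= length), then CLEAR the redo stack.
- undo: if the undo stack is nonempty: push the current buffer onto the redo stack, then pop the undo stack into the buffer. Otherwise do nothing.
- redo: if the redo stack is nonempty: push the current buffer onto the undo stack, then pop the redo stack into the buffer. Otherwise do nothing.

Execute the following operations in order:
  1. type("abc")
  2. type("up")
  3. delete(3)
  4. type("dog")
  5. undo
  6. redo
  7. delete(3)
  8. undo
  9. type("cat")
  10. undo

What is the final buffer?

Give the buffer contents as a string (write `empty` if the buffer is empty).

After op 1 (type): buf='abc' undo_depth=1 redo_depth=0
After op 2 (type): buf='abcup' undo_depth=2 redo_depth=0
After op 3 (delete): buf='ab' undo_depth=3 redo_depth=0
After op 4 (type): buf='abdog' undo_depth=4 redo_depth=0
After op 5 (undo): buf='ab' undo_depth=3 redo_depth=1
After op 6 (redo): buf='abdog' undo_depth=4 redo_depth=0
After op 7 (delete): buf='ab' undo_depth=5 redo_depth=0
After op 8 (undo): buf='abdog' undo_depth=4 redo_depth=1
After op 9 (type): buf='abdogcat' undo_depth=5 redo_depth=0
After op 10 (undo): buf='abdog' undo_depth=4 redo_depth=1

Answer: abdog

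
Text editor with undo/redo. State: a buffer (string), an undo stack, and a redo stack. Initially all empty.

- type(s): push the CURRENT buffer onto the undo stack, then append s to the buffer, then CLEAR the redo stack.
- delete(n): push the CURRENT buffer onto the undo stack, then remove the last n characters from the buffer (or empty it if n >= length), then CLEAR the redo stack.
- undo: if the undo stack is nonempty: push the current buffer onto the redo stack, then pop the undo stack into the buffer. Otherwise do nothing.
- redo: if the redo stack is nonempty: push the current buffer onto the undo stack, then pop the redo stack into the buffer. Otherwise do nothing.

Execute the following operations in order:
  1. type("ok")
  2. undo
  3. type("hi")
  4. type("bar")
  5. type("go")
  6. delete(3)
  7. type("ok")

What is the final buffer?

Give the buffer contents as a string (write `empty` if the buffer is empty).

After op 1 (type): buf='ok' undo_depth=1 redo_depth=0
After op 2 (undo): buf='(empty)' undo_depth=0 redo_depth=1
After op 3 (type): buf='hi' undo_depth=1 redo_depth=0
After op 4 (type): buf='hibar' undo_depth=2 redo_depth=0
After op 5 (type): buf='hibargo' undo_depth=3 redo_depth=0
After op 6 (delete): buf='hiba' undo_depth=4 redo_depth=0
After op 7 (type): buf='hibaok' undo_depth=5 redo_depth=0

Answer: hibaok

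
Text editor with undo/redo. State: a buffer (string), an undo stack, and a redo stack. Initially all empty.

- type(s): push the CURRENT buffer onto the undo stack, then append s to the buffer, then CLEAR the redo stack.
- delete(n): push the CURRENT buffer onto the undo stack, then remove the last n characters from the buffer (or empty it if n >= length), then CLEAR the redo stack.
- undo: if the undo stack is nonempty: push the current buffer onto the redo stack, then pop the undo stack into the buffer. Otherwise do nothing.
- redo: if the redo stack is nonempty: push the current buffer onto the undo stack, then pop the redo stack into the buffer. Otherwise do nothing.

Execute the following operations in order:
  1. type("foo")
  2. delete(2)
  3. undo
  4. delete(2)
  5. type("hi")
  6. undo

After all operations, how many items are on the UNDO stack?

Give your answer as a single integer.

Answer: 2

Derivation:
After op 1 (type): buf='foo' undo_depth=1 redo_depth=0
After op 2 (delete): buf='f' undo_depth=2 redo_depth=0
After op 3 (undo): buf='foo' undo_depth=1 redo_depth=1
After op 4 (delete): buf='f' undo_depth=2 redo_depth=0
After op 5 (type): buf='fhi' undo_depth=3 redo_depth=0
After op 6 (undo): buf='f' undo_depth=2 redo_depth=1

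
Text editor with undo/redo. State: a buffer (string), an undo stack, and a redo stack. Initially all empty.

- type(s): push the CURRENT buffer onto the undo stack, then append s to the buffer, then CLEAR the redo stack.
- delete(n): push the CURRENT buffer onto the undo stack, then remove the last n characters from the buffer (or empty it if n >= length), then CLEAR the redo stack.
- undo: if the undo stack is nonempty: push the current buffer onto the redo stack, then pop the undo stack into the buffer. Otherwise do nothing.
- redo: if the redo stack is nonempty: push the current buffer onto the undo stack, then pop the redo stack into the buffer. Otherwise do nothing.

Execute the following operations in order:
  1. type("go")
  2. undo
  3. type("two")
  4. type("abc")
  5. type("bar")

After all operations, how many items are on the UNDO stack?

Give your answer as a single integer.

Answer: 3

Derivation:
After op 1 (type): buf='go' undo_depth=1 redo_depth=0
After op 2 (undo): buf='(empty)' undo_depth=0 redo_depth=1
After op 3 (type): buf='two' undo_depth=1 redo_depth=0
After op 4 (type): buf='twoabc' undo_depth=2 redo_depth=0
After op 5 (type): buf='twoabcbar' undo_depth=3 redo_depth=0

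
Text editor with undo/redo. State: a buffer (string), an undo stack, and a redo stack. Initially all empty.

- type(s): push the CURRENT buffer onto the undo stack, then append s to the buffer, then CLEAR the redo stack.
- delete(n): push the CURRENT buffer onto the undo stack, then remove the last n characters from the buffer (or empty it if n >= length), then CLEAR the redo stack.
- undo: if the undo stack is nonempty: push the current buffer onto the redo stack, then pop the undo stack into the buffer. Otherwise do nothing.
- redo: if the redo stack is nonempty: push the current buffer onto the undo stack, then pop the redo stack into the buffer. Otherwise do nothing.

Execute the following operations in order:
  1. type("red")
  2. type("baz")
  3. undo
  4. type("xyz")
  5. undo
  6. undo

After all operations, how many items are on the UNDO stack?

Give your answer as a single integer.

After op 1 (type): buf='red' undo_depth=1 redo_depth=0
After op 2 (type): buf='redbaz' undo_depth=2 redo_depth=0
After op 3 (undo): buf='red' undo_depth=1 redo_depth=1
After op 4 (type): buf='redxyz' undo_depth=2 redo_depth=0
After op 5 (undo): buf='red' undo_depth=1 redo_depth=1
After op 6 (undo): buf='(empty)' undo_depth=0 redo_depth=2

Answer: 0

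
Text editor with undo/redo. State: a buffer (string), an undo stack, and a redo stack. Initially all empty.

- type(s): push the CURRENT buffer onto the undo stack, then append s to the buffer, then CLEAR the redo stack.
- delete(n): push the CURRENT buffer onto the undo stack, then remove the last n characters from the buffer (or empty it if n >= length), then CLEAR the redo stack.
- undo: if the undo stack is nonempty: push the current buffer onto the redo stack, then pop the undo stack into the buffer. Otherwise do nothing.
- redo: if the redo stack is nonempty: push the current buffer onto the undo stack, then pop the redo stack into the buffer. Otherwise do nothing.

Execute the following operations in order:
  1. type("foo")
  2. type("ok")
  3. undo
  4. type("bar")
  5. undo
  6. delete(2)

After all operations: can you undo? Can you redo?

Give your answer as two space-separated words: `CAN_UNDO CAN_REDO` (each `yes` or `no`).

Answer: yes no

Derivation:
After op 1 (type): buf='foo' undo_depth=1 redo_depth=0
After op 2 (type): buf='foook' undo_depth=2 redo_depth=0
After op 3 (undo): buf='foo' undo_depth=1 redo_depth=1
After op 4 (type): buf='foobar' undo_depth=2 redo_depth=0
After op 5 (undo): buf='foo' undo_depth=1 redo_depth=1
After op 6 (delete): buf='f' undo_depth=2 redo_depth=0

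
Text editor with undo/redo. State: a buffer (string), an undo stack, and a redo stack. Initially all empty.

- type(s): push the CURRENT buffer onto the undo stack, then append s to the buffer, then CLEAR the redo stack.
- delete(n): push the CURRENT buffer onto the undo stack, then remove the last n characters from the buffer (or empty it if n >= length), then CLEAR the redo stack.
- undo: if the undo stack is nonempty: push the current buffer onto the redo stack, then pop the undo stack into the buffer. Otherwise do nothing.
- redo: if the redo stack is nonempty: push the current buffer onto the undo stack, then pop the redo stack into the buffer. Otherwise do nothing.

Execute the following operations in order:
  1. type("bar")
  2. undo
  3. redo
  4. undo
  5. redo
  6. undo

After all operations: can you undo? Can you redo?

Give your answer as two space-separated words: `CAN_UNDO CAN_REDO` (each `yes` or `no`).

After op 1 (type): buf='bar' undo_depth=1 redo_depth=0
After op 2 (undo): buf='(empty)' undo_depth=0 redo_depth=1
After op 3 (redo): buf='bar' undo_depth=1 redo_depth=0
After op 4 (undo): buf='(empty)' undo_depth=0 redo_depth=1
After op 5 (redo): buf='bar' undo_depth=1 redo_depth=0
After op 6 (undo): buf='(empty)' undo_depth=0 redo_depth=1

Answer: no yes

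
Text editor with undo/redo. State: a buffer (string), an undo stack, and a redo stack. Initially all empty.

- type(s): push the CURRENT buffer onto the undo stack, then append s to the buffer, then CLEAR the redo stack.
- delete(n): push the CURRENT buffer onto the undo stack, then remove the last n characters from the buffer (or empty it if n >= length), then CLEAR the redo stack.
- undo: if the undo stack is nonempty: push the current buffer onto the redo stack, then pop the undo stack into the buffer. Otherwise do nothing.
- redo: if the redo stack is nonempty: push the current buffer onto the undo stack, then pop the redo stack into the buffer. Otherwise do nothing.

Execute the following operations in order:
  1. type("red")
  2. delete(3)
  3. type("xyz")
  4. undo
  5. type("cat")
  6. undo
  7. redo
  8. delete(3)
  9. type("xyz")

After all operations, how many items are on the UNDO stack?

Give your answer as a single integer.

Answer: 5

Derivation:
After op 1 (type): buf='red' undo_depth=1 redo_depth=0
After op 2 (delete): buf='(empty)' undo_depth=2 redo_depth=0
After op 3 (type): buf='xyz' undo_depth=3 redo_depth=0
After op 4 (undo): buf='(empty)' undo_depth=2 redo_depth=1
After op 5 (type): buf='cat' undo_depth=3 redo_depth=0
After op 6 (undo): buf='(empty)' undo_depth=2 redo_depth=1
After op 7 (redo): buf='cat' undo_depth=3 redo_depth=0
After op 8 (delete): buf='(empty)' undo_depth=4 redo_depth=0
After op 9 (type): buf='xyz' undo_depth=5 redo_depth=0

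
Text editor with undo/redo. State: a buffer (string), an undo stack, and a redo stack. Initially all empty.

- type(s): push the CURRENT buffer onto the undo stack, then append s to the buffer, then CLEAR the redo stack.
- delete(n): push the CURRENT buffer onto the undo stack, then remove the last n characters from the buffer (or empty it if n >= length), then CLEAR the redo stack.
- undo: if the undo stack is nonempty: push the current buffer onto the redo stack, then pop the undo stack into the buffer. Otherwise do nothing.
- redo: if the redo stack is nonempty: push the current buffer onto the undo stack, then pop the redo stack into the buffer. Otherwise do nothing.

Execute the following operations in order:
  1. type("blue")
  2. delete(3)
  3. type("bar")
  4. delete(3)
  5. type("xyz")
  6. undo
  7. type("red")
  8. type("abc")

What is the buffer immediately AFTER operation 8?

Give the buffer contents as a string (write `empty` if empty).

Answer: bredabc

Derivation:
After op 1 (type): buf='blue' undo_depth=1 redo_depth=0
After op 2 (delete): buf='b' undo_depth=2 redo_depth=0
After op 3 (type): buf='bbar' undo_depth=3 redo_depth=0
After op 4 (delete): buf='b' undo_depth=4 redo_depth=0
After op 5 (type): buf='bxyz' undo_depth=5 redo_depth=0
After op 6 (undo): buf='b' undo_depth=4 redo_depth=1
After op 7 (type): buf='bred' undo_depth=5 redo_depth=0
After op 8 (type): buf='bredabc' undo_depth=6 redo_depth=0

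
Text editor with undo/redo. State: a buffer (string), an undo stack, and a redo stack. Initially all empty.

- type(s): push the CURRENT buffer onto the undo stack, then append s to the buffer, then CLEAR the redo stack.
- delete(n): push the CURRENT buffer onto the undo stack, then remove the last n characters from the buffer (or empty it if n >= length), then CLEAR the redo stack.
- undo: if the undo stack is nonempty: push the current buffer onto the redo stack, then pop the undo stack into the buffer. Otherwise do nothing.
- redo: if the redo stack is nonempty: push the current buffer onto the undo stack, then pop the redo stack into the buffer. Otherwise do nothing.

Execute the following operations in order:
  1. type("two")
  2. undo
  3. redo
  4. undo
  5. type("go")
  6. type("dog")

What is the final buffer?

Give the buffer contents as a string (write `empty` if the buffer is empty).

After op 1 (type): buf='two' undo_depth=1 redo_depth=0
After op 2 (undo): buf='(empty)' undo_depth=0 redo_depth=1
After op 3 (redo): buf='two' undo_depth=1 redo_depth=0
After op 4 (undo): buf='(empty)' undo_depth=0 redo_depth=1
After op 5 (type): buf='go' undo_depth=1 redo_depth=0
After op 6 (type): buf='godog' undo_depth=2 redo_depth=0

Answer: godog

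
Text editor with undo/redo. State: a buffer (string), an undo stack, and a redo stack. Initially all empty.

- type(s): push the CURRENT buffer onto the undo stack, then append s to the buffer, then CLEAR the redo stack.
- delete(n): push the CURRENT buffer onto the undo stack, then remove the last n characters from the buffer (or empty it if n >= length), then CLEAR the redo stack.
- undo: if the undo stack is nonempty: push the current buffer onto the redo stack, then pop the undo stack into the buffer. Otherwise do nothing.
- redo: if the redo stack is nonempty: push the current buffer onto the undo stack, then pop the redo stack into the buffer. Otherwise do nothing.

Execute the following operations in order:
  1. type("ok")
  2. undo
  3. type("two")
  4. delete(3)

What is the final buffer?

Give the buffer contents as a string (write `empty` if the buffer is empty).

Answer: empty

Derivation:
After op 1 (type): buf='ok' undo_depth=1 redo_depth=0
After op 2 (undo): buf='(empty)' undo_depth=0 redo_depth=1
After op 3 (type): buf='two' undo_depth=1 redo_depth=0
After op 4 (delete): buf='(empty)' undo_depth=2 redo_depth=0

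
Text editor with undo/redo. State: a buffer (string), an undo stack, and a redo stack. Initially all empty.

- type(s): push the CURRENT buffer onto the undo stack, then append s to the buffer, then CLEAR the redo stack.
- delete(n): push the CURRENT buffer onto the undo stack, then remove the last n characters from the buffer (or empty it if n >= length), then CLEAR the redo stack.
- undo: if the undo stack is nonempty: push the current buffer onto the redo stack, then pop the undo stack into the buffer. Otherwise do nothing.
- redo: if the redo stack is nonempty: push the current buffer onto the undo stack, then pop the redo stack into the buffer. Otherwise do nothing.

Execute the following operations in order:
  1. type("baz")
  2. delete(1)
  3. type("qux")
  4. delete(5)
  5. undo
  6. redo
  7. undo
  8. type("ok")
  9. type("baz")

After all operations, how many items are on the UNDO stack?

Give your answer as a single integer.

Answer: 5

Derivation:
After op 1 (type): buf='baz' undo_depth=1 redo_depth=0
After op 2 (delete): buf='ba' undo_depth=2 redo_depth=0
After op 3 (type): buf='baqux' undo_depth=3 redo_depth=0
After op 4 (delete): buf='(empty)' undo_depth=4 redo_depth=0
After op 5 (undo): buf='baqux' undo_depth=3 redo_depth=1
After op 6 (redo): buf='(empty)' undo_depth=4 redo_depth=0
After op 7 (undo): buf='baqux' undo_depth=3 redo_depth=1
After op 8 (type): buf='baquxok' undo_depth=4 redo_depth=0
After op 9 (type): buf='baquxokbaz' undo_depth=5 redo_depth=0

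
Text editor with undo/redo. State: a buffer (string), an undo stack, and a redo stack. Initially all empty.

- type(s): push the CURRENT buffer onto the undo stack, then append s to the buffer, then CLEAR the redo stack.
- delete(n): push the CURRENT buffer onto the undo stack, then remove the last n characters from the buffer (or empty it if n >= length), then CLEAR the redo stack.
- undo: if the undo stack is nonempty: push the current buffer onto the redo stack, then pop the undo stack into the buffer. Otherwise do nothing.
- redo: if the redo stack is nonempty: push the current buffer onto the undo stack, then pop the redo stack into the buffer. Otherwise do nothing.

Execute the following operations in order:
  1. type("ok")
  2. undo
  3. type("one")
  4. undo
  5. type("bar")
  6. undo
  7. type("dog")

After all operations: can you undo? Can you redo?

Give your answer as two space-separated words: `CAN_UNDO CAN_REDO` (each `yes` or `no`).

Answer: yes no

Derivation:
After op 1 (type): buf='ok' undo_depth=1 redo_depth=0
After op 2 (undo): buf='(empty)' undo_depth=0 redo_depth=1
After op 3 (type): buf='one' undo_depth=1 redo_depth=0
After op 4 (undo): buf='(empty)' undo_depth=0 redo_depth=1
After op 5 (type): buf='bar' undo_depth=1 redo_depth=0
After op 6 (undo): buf='(empty)' undo_depth=0 redo_depth=1
After op 7 (type): buf='dog' undo_depth=1 redo_depth=0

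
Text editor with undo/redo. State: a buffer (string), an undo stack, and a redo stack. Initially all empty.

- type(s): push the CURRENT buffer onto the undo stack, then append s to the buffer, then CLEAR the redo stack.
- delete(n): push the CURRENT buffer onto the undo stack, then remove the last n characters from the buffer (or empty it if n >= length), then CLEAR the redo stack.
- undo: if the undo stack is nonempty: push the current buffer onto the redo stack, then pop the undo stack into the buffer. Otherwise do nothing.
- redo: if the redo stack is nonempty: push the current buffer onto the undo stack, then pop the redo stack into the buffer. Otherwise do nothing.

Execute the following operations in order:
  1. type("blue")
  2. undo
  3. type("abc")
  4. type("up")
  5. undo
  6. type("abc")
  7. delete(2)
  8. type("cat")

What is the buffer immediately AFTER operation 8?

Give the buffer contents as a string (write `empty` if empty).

After op 1 (type): buf='blue' undo_depth=1 redo_depth=0
After op 2 (undo): buf='(empty)' undo_depth=0 redo_depth=1
After op 3 (type): buf='abc' undo_depth=1 redo_depth=0
After op 4 (type): buf='abcup' undo_depth=2 redo_depth=0
After op 5 (undo): buf='abc' undo_depth=1 redo_depth=1
After op 6 (type): buf='abcabc' undo_depth=2 redo_depth=0
After op 7 (delete): buf='abca' undo_depth=3 redo_depth=0
After op 8 (type): buf='abcacat' undo_depth=4 redo_depth=0

Answer: abcacat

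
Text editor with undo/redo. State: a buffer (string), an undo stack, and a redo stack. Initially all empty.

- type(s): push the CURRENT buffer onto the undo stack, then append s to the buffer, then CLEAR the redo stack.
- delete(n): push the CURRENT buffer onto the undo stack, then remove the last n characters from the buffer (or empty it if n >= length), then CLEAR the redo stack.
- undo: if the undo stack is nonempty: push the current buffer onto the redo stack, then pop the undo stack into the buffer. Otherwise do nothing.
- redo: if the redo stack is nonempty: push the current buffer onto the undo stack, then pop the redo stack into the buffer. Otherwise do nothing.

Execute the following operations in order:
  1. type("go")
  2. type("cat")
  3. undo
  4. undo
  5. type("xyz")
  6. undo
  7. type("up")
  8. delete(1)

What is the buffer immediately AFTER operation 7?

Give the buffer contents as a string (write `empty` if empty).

After op 1 (type): buf='go' undo_depth=1 redo_depth=0
After op 2 (type): buf='gocat' undo_depth=2 redo_depth=0
After op 3 (undo): buf='go' undo_depth=1 redo_depth=1
After op 4 (undo): buf='(empty)' undo_depth=0 redo_depth=2
After op 5 (type): buf='xyz' undo_depth=1 redo_depth=0
After op 6 (undo): buf='(empty)' undo_depth=0 redo_depth=1
After op 7 (type): buf='up' undo_depth=1 redo_depth=0

Answer: up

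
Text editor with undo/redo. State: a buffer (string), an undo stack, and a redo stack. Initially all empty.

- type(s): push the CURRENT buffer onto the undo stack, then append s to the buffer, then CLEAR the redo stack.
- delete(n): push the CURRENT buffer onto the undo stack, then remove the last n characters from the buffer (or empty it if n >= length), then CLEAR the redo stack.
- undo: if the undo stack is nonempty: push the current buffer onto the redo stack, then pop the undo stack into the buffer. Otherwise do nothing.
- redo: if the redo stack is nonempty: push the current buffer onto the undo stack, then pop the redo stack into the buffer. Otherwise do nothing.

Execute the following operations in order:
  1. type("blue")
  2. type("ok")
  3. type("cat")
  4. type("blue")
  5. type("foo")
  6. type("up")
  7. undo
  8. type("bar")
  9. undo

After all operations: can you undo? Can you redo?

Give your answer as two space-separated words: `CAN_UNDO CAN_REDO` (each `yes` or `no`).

After op 1 (type): buf='blue' undo_depth=1 redo_depth=0
After op 2 (type): buf='blueok' undo_depth=2 redo_depth=0
After op 3 (type): buf='blueokcat' undo_depth=3 redo_depth=0
After op 4 (type): buf='blueokcatblue' undo_depth=4 redo_depth=0
After op 5 (type): buf='blueokcatbluefoo' undo_depth=5 redo_depth=0
After op 6 (type): buf='blueokcatbluefooup' undo_depth=6 redo_depth=0
After op 7 (undo): buf='blueokcatbluefoo' undo_depth=5 redo_depth=1
After op 8 (type): buf='blueokcatbluefoobar' undo_depth=6 redo_depth=0
After op 9 (undo): buf='blueokcatbluefoo' undo_depth=5 redo_depth=1

Answer: yes yes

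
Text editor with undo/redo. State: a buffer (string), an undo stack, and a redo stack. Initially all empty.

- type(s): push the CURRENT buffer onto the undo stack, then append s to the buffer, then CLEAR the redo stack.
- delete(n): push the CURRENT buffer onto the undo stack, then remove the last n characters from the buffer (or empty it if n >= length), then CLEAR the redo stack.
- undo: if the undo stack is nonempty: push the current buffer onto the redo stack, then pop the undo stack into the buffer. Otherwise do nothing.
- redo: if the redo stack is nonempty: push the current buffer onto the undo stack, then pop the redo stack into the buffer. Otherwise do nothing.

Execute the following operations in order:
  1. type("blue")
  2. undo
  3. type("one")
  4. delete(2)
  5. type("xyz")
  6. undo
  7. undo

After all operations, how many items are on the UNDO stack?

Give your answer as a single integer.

After op 1 (type): buf='blue' undo_depth=1 redo_depth=0
After op 2 (undo): buf='(empty)' undo_depth=0 redo_depth=1
After op 3 (type): buf='one' undo_depth=1 redo_depth=0
After op 4 (delete): buf='o' undo_depth=2 redo_depth=0
After op 5 (type): buf='oxyz' undo_depth=3 redo_depth=0
After op 6 (undo): buf='o' undo_depth=2 redo_depth=1
After op 7 (undo): buf='one' undo_depth=1 redo_depth=2

Answer: 1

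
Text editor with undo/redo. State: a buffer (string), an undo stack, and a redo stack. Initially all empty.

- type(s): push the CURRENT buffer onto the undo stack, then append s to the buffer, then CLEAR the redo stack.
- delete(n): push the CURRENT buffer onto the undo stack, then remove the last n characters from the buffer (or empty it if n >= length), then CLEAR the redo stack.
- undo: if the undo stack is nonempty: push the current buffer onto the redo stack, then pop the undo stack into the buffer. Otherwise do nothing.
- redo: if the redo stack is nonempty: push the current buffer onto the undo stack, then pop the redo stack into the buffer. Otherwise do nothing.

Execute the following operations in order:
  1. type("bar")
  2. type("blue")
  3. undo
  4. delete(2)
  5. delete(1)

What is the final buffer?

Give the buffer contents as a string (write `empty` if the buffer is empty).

After op 1 (type): buf='bar' undo_depth=1 redo_depth=0
After op 2 (type): buf='barblue' undo_depth=2 redo_depth=0
After op 3 (undo): buf='bar' undo_depth=1 redo_depth=1
After op 4 (delete): buf='b' undo_depth=2 redo_depth=0
After op 5 (delete): buf='(empty)' undo_depth=3 redo_depth=0

Answer: empty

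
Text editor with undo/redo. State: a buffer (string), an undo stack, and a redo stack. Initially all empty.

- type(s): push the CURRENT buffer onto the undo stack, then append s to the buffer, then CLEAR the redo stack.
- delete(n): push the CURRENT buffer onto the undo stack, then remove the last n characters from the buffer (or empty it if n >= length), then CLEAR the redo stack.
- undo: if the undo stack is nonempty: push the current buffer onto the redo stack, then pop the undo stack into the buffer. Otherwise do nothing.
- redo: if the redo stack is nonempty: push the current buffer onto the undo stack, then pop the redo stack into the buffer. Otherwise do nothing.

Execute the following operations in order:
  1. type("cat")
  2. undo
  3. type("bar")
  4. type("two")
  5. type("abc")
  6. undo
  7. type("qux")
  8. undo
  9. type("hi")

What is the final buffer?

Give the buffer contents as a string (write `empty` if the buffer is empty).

After op 1 (type): buf='cat' undo_depth=1 redo_depth=0
After op 2 (undo): buf='(empty)' undo_depth=0 redo_depth=1
After op 3 (type): buf='bar' undo_depth=1 redo_depth=0
After op 4 (type): buf='bartwo' undo_depth=2 redo_depth=0
After op 5 (type): buf='bartwoabc' undo_depth=3 redo_depth=0
After op 6 (undo): buf='bartwo' undo_depth=2 redo_depth=1
After op 7 (type): buf='bartwoqux' undo_depth=3 redo_depth=0
After op 8 (undo): buf='bartwo' undo_depth=2 redo_depth=1
After op 9 (type): buf='bartwohi' undo_depth=3 redo_depth=0

Answer: bartwohi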